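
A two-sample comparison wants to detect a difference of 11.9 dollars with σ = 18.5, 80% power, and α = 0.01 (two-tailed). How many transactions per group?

n per group = 2(z_α/2 + z_β)²σ²/d² = 2×(2.576 + 0.84)²×18.5²/11.9² = 56.4 → n = 57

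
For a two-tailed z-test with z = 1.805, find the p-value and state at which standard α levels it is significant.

p = 2·P(Z > |1.805|) = 2·(1 - Φ(1.805)) ≈ 0.0711. Significant at α = 0.1.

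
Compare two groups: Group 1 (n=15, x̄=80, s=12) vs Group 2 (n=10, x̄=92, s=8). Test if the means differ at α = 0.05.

Pooled sp = 10.62. t = -2.769, df = 23. Critical t = ±2.069. Reject H₀.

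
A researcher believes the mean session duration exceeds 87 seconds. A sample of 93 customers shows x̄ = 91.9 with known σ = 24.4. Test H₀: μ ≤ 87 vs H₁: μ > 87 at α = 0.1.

z = 1.937. Critical value: 1.28. Reject H₀.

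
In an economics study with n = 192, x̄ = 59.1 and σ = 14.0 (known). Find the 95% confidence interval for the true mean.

CI = x̄ ± z*(σ/√n) = 59.1 ± 1.96(14.0/√192) = 59.1 ± 1.98 = (57.12, 61.08)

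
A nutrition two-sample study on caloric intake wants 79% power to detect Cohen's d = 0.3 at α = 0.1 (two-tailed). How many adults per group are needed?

z_{α/2} = 1.645, z_β = Φ⁻¹(0.79) = 0.806. For small effect (d = 0.3): n per group = 2(z_{α/2} + z_β)²/d² = 2(1.645 + 0.806)²/0.3² = 133.5 → 134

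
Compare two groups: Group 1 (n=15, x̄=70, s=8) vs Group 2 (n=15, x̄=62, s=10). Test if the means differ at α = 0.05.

Pooled sp = 9.06. t = 2.419, df = 28. Critical t = ±2.048. Reject H₀.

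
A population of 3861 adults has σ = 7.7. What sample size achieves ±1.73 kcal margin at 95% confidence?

Without FPC: n₀ = (1.96×7.7/1.73)² = 76.103. With FPC: n = n₀N/(n₀+N-1) = 74.7 → n = 75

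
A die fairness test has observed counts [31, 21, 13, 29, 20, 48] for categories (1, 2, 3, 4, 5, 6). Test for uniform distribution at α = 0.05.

Expected = 27 each. χ² = Σ(O-E)²/E = 27.481. df = 5, critical value = 11.07. Reject H₀.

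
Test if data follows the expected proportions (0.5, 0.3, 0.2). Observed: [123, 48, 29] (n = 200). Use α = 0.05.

Expected: [100.0, 60.0, 40.0]. χ² = 10.715. df = 2, critical = 5.991. Reject H₀.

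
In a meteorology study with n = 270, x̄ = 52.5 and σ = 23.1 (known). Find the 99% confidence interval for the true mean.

CI = x̄ ± z*(σ/√n) = 52.5 ± 2.576(23.1/√270) = 52.5 ± 3.62 = (48.88, 56.12)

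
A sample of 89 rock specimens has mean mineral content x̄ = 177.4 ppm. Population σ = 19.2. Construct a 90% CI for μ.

CI = x̄ ± z*(σ/√n) = 177.4 ± 1.645(19.2/√89) = 177.4 ± 3.35 = (174.05, 180.75)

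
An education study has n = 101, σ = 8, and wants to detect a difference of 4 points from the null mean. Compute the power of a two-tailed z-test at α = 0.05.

SE = σ/√n = 8/√101 = 0.796. Non-centrality λ = d/SE = 4/0.796 = 5.025. Power ≈ Φ(λ - z_{α/2}) = Φ(5.025 - 1.96) = Φ(3.065) = 0.999.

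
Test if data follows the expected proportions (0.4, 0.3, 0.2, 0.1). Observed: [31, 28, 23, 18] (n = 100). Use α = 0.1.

Expected: [40.0, 30.0, 20.0, 10.0]. χ² = 9.008. df = 3, critical = 6.251. Reject H₀.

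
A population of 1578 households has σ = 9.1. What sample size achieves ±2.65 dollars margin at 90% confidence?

Without FPC: n₀ = (1.645×9.1/2.65)² = 31.91. With FPC: n = n₀N/(n₀+N-1) = 31.3 → n = 32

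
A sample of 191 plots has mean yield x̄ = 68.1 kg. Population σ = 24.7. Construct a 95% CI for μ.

CI = x̄ ± z*(σ/√n) = 68.1 ± 1.96(24.7/√191) = 68.1 ± 3.5 = (64.6, 71.6)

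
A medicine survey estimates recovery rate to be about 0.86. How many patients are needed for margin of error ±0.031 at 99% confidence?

n = z²p(1-p)/E² = 2.576²×0.86×0.14/0.031² = 831.4 → n = 832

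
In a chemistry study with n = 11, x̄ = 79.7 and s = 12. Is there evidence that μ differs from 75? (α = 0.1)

t = (x̄ - μ₀)/(s/√n) = (79.7 - 75)/(12/√11) = 1.299. df = 10, critical t = ±1.812. Fail to reject H₀.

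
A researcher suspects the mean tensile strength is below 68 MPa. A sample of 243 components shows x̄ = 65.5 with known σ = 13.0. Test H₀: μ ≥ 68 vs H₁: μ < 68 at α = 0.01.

z = -2.998. Critical value: -2.33. Reject H₀.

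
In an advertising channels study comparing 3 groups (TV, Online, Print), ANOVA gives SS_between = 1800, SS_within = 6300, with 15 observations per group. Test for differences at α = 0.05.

df_between = 2, df_within = 42. F = MS_between/MS_within = 900.0/150.0 = 6.0. F_crit ≈ 3.22. Reject H₀. At least one mean differs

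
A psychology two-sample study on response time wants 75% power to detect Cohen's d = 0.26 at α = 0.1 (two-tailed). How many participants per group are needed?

z_{α/2} = 1.645, z_β = Φ⁻¹(0.75) = 0.674. For small effect (d = 0.26): n per group = 2(z_{α/2} + z_β)²/d² = 2(1.645 + 0.674)²/0.26² = 159.1 → 160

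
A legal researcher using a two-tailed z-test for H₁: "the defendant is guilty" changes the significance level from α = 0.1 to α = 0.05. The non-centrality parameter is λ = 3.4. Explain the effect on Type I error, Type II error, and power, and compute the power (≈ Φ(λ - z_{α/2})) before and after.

Decreasing α from 0.1 to 0.05:
• Type I error rate decreases (α is the Type I rate by definition).
• Critical value moves from z_{α/2} = 1.645 to 1.96, so power = Φ(λ - z_{α/2}) goes from Φ(3.4 - 1.645) = 0.96 to Φ(3.4 - 1.96) = 0.925.
• Type II error rate β = 1 - power therefore increases (0.04 → 0.075).
Appropriate when false positives are costly — here, convicting an innocent person.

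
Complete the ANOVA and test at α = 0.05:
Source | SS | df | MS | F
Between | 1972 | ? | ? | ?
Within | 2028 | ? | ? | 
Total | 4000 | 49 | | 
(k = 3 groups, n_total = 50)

df_between = 2, df_within = 47. MS_between = 986.0, MS_within = 43.15. F = 22.851, F_crit ≈ 3.195. Reject H₀.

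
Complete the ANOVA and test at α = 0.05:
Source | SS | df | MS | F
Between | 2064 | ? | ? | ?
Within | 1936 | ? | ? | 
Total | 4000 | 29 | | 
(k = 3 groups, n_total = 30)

df_between = 2, df_within = 27. MS_between = 1032.0, MS_within = 71.7. F = 14.393, F_crit ≈ 3.354. Reject H₀.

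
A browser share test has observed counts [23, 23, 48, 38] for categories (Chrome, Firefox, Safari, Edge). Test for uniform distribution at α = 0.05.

Expected = 33 each. χ² = Σ(O-E)²/E = 13.636. df = 3, critical value = 7.815. Reject H₀.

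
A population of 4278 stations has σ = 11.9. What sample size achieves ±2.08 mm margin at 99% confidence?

Without FPC: n₀ = (2.576×11.9/2.08)² = 217.2. With FPC: n = n₀N/(n₀+N-1) = 206.8 → n = 207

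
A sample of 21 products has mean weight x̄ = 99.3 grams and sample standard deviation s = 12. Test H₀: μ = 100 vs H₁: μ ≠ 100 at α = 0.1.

t = (x̄ - μ₀)/(s/√n) = (99.3 - 100)/(12/√21) = -0.267. df = 20, critical t = ±1.725. Fail to reject H₀.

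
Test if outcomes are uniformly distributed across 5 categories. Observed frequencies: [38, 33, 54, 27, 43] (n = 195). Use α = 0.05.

Expected = 39 each. χ² = Σ(O-E)²/E = 10.821. df = 4, critical value = 9.488. Reject H₀.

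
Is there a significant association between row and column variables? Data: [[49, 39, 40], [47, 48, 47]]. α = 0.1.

χ² = 0.812. df = 2, critical = 4.605. Fail to reject H₀. No evidence of dependence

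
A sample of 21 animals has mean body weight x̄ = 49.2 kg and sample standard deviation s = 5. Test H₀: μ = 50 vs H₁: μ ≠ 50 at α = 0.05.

t = (x̄ - μ₀)/(s/√n) = (49.2 - 50)/(5/√21) = -0.733. df = 20, critical t = ±2.086. Fail to reject H₀.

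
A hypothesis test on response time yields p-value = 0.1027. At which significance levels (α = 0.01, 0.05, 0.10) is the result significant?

p = 0.1027. Not significant at any of the given levels.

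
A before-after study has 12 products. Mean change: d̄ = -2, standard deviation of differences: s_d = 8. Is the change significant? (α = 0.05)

t = d̄/(s_d/√n) = -2/(8/√12) = -0.866. df = 11, critical t = ±2.201. Fail to reject H₀.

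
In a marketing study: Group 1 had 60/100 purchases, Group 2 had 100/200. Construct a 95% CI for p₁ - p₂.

p̂₁ = 0.6, p̂₂ = 0.5. Difference = 0.1. CI = (-0.018, 0.218)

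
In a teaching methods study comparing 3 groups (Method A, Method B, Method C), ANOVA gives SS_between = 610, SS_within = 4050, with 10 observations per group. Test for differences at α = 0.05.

df_between = 2, df_within = 27. F = MS_between/MS_within = 305.0/150.0 = 2.033. F_crit ≈ 3.354. Fail to reject H₀.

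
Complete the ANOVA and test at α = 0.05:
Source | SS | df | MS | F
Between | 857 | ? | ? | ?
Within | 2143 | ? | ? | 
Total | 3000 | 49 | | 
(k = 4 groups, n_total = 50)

df_between = 3, df_within = 46. MS_between = 285.67, MS_within = 46.59. F = 6.132, F_crit ≈ 2.807. Reject H₀.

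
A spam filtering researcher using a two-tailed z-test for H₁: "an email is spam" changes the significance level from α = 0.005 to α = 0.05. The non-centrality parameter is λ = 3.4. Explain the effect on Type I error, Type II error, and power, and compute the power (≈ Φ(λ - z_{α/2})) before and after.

Increasing α from 0.005 to 0.05:
• Type I error rate increases (α is the Type I rate by definition).
• Critical value moves from z_{α/2} = 2.807 to 1.96, so power = Φ(λ - z_{α/2}) goes from Φ(3.4 - 2.807) = 0.723 to Φ(3.4 - 1.96) = 0.925.
• Type II error rate β = 1 - power therefore decreases (0.277 → 0.075).
Appropriate when false negatives are costly — here, a spam email lands in the inbox.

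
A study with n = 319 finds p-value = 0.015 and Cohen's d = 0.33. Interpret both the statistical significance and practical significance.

Statistically significant (p = 0.015 < 0.05). Cohen's d = 0.33 indicates a small effect size. Both statistical and practical significance should be considered.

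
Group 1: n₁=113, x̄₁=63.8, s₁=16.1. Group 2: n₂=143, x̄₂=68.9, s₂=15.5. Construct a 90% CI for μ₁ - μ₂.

Difference = -5.1. SE = √(16.1²/113 + 15.5²/143) = 1.993. CI = (-8.38, -1.82)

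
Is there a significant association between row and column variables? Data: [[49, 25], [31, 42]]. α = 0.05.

χ² = 8.357. df = 1, critical = 3.841. Reject H₀. Variables are dependent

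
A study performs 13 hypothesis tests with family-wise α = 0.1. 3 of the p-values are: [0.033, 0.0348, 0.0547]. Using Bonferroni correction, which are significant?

Bonferroni α = 0.1/13 = 0.00769. None of the given p-values are significant.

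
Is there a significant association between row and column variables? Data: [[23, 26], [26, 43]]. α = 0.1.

χ² = 1.011. df = 1, critical = 2.706. Fail to reject H₀. No evidence of dependence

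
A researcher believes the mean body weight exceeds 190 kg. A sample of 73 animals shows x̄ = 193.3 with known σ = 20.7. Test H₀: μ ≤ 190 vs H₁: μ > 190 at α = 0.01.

z = 1.362. Critical value: 2.33. Fail to reject H₀.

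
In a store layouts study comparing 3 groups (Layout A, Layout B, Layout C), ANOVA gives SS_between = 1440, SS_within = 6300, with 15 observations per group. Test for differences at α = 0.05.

df_between = 2, df_within = 42. F = MS_between/MS_within = 720.0/150.0 = 4.8. F_crit ≈ 3.22. Reject H₀. At least one mean differs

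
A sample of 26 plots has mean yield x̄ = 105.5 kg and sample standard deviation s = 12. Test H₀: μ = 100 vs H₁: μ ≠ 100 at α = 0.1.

t = (x̄ - μ₀)/(s/√n) = (105.5 - 100)/(12/√26) = 2.337. df = 25, critical t = ±1.708. Reject H₀.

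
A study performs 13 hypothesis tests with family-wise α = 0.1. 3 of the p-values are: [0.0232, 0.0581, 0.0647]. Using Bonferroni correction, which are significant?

Bonferroni α = 0.1/13 = 0.00769. None of the given p-values are significant.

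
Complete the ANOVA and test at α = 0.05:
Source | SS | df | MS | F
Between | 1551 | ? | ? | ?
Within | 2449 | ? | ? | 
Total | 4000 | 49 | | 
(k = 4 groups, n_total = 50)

df_between = 3, df_within = 46. MS_between = 517.0, MS_within = 53.24. F = 9.711, F_crit ≈ 2.807. Reject H₀.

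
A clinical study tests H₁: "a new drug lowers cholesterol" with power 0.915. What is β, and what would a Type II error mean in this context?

β = 1 - power = 1 - 0.915 = 0.085. A Type II error is failing to reject H₀ when H₀ is false (false negative) — here, failing to conclude that a new drug lowers cholesterol when in fact it is true. Consequence: shelving an effective drug — patients miss out on a treatment that would have helped.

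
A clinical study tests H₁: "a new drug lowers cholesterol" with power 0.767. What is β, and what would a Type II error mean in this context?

β = 1 - power = 1 - 0.767 = 0.233. A Type II error is failing to reject H₀ when H₀ is false (false negative) — here, failing to conclude that a new drug lowers cholesterol when in fact it is true. Consequence: shelving an effective drug — patients miss out on a treatment that would have helped.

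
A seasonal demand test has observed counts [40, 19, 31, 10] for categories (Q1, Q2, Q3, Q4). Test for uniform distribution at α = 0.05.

Expected = 25 each. χ² = Σ(O-E)²/E = 20.88. df = 3, critical value = 7.815. Reject H₀.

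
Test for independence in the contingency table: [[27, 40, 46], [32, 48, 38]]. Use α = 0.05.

χ² = 1.806. df = 2, critical = 5.991. Fail to reject H₀. No evidence of dependence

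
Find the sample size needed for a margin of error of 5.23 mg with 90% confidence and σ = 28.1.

n = (z*σ/E)² = (1.645×28.1/5.23)² = 78.1 → n = 79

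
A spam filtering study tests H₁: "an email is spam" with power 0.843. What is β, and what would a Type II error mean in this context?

β = 1 - power = 1 - 0.843 = 0.157. A Type II error is failing to reject H₀ when H₀ is false (false negative) — here, failing to conclude that an email is spam when in fact it is true. Consequence: a spam email lands in the inbox.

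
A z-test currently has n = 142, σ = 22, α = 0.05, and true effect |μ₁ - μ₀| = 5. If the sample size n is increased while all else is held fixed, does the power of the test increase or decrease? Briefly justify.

Power increases: a larger n shrinks the standard error σ/√n, moving the sampling distribution under H₁ further from the critical value.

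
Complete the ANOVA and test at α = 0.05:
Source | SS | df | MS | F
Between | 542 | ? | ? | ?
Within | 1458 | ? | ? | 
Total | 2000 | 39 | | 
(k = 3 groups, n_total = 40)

df_between = 2, df_within = 37. MS_between = 271.0, MS_within = 39.41. F = 6.877, F_crit ≈ 3.252. Reject H₀.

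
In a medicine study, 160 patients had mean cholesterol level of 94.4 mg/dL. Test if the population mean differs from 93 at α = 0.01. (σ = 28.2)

z = (x̄ - μ₀)/(σ/√n) = (94.4 - 93)/(28.2/√160) = 0.628. Critical value: ±2.576. Since |0.628| ≤ 2.576, Fail to reject H₀.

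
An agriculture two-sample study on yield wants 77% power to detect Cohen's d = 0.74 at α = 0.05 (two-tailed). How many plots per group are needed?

z_{α/2} = 1.96, z_β = Φ⁻¹(0.77) = 0.739. For medium effect (d = 0.74): n per group = 2(z_{α/2} + z_β)²/d² = 2(1.96 + 0.739)²/0.74² = 26.6 → 27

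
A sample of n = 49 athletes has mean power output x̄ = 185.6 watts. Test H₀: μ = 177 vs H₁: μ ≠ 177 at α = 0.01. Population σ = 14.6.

z = (x̄ - μ₀)/(σ/√n) = (185.6 - 177)/(14.6/√49) = 4.123. Critical value: ±2.576. Since |4.123| > 2.576, Reject H₀.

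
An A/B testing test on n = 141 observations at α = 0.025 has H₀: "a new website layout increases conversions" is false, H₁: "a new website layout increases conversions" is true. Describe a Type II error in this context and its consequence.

Type II error: failing to reject H₀ when it is false — concluding that a new website layout increases conversions is not supported when in fact it is. Consequence: discarding a layout that would have improved conversions — lost revenue.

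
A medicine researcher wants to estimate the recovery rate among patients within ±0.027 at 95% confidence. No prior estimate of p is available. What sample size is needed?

Conservative approach: use p = 0.5 (maximizes p(1-p) = 0.25). n = z²(0.25)/E² = 1.96²×0.25/0.027² = 1317.4 → n = 1318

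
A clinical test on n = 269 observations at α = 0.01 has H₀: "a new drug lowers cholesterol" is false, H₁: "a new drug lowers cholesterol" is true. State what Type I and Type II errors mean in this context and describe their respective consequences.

Type I (false positive): concluding that a new drug lowers cholesterol when it is not — approving an ineffective drug — patients take a useless medication and may skip effective alternatives. Type II (false negative): failing to conclude that a new drug lowers cholesterol when it is — shelving an effective drug — patients miss out on a treatment that would have helped. Which is costlier depends on domain priorities and is a judgement call rather than a statistical fact.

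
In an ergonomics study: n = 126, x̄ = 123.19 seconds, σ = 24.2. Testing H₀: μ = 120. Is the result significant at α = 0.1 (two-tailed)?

z = (123.19 - 120)/(24.2/√126) = 1.48. Since |z| ≤ 1.645, not significant at α = 0.1.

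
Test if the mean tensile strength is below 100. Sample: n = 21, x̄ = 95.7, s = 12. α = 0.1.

t = (95.7 - 100)/(12/√21) = -1.642, df = 20. Critical t = -1.325. Reject H₀.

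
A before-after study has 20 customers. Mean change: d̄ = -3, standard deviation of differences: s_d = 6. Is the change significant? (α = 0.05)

t = d̄/(s_d/√n) = -3/(6/√20) = -2.236. df = 19, critical t = ±2.093. Reject H₀.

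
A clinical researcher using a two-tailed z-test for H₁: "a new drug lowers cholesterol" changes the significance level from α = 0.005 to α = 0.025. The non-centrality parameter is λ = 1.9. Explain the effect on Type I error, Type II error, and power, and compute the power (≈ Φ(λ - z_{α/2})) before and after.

Increasing α from 0.005 to 0.025:
• Type I error rate increases (α is the Type I rate by definition).
• Critical value moves from z_{α/2} = 2.807 to 2.241, so power = Φ(λ - z_{α/2}) goes from Φ(1.9 - 2.807) = 0.182 to Φ(1.9 - 2.241) = 0.367.
• Type II error rate β = 1 - power therefore decreases (0.818 → 0.633).
Appropriate when false negatives are costly — here, shelving an effective drug — patients miss out on a treatment that would have helped.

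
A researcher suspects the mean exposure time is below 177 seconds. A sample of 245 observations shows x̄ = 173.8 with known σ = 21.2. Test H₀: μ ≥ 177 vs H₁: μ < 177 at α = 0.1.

z = -2.363. Critical value: -1.28. Reject H₀.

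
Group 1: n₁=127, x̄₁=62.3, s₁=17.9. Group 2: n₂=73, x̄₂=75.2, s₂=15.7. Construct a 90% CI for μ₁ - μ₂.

Difference = -12.9. SE = √(17.9²/127 + 15.7²/73) = 2.429. CI = (-16.9, -8.9)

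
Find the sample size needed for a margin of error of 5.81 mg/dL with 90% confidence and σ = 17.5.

n = (z*σ/E)² = (1.645×17.5/5.81)² = 24.6 → n = 25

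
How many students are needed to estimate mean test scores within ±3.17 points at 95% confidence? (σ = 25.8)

n = (z*σ/E)² = (1.96×25.8/3.17)² = 254.5 → n = 255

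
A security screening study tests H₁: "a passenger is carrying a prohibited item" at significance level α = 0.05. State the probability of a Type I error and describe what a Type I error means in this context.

P(Type I error) = α = 0.05. A Type I error is rejecting H₀ when H₀ is actually true (false positive) — here, concluding that a passenger is carrying a prohibited item when in fact this is not the case. Consequence: detaining an innocent passenger — delay and inconvenience.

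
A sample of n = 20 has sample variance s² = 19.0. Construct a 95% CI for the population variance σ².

df = 19. χ²_{0.025} = 32.852, χ²_{0.975} = 8.907. CI for σ² = ((n-1)s²/χ²_{α/2}, (n-1)s²/χ²_{1-α/2}) = (19·19.0/32.852, 19·19.0/8.907) = (10.99, 40.53)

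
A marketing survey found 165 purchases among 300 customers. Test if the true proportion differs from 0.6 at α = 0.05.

p̂ = 0.55, p₀ = 0.6. z = (p̂ - p₀)/√(p₀(1-p₀)/n) = -1.768. Critical: ±1.96. Fail to reject H₀.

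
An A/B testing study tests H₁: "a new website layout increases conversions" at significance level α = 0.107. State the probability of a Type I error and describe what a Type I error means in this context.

P(Type I error) = α = 0.107. A Type I error is rejecting H₀ when H₀ is actually true (false positive) — here, concluding that a new website layout increases conversions when in fact this is not the case. Consequence: rolling out a layout that doesn't actually help — wasted engineering effort.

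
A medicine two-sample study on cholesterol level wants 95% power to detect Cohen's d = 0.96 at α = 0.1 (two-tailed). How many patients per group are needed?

z_{α/2} = 1.645, z_β = Φ⁻¹(0.95) = 1.645. For large effect (d = 0.96): n per group = 2(z_{α/2} + z_β)²/d² = 2(1.645 + 1.645)²/0.96² = 23.5 → 24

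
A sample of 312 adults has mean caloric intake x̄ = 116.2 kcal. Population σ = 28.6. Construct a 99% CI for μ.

CI = x̄ ± z*(σ/√n) = 116.2 ± 2.576(28.6/√312) = 116.2 ± 4.17 = (112.03, 120.37)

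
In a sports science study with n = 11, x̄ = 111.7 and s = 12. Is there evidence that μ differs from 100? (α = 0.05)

t = (x̄ - μ₀)/(s/√n) = (111.7 - 100)/(12/√11) = 3.234. df = 10, critical t = ±2.228. Reject H₀.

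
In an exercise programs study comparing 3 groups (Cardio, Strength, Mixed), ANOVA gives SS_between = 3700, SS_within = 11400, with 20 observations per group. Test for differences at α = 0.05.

df_between = 2, df_within = 57. F = MS_between/MS_within = 1850.0/200.0 = 9.25. F_crit ≈ 3.159. Reject H₀. At least one mean differs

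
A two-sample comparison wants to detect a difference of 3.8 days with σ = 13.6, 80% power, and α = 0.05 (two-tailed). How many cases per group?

n per group = 2(z_α/2 + z_β)²σ²/d² = 2×(1.96 + 0.84)²×13.6²/3.8² = 200.8 → n = 201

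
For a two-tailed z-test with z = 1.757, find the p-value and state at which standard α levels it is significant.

p = 2·P(Z > |1.757|) = 2·(1 - Φ(1.757)) ≈ 0.0789. Significant at α = 0.1.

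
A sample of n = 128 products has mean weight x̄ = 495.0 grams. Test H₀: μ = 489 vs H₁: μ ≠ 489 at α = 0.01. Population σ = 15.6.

z = (x̄ - μ₀)/(σ/√n) = (495.0 - 489)/(15.6/√128) = 4.351. Critical value: ±2.576. Since |4.351| > 2.576, Reject H₀.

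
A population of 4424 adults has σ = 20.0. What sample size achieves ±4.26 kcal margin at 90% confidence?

Without FPC: n₀ = (1.645×20.0/4.26)² = 59.645. With FPC: n = n₀N/(n₀+N-1) = 58.9 → n = 59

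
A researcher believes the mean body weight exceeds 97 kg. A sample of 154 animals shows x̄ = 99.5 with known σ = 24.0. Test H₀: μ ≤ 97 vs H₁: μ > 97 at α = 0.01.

z = 1.293. Critical value: 2.33. Fail to reject H₀.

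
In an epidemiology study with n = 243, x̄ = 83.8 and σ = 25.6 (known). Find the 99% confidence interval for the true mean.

CI = x̄ ± z*(σ/√n) = 83.8 ± 2.576(25.6/√243) = 83.8 ± 4.23 = (79.57, 88.03)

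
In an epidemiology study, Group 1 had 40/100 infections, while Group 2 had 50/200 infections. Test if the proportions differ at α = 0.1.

p̂₁ = 0.4, p̂₂ = 0.25, pooled p̂ = 0.3. z = 2.673. Critical: ±1.645. Reject H₀.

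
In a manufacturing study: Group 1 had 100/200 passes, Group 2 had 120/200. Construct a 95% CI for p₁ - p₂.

p̂₁ = 0.5, p̂₂ = 0.6. Difference = -0.1. CI = (-0.197, -0.003)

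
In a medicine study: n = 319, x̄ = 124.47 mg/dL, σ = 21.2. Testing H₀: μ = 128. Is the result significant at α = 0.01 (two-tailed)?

z = (124.47 - 128)/(21.2/√319) = -2.974. Since |z| > 2.576, significant at α = 0.01.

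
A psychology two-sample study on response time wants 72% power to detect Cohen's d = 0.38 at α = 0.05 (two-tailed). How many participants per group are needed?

z_{α/2} = 1.96, z_β = Φ⁻¹(0.72) = 0.583. For small effect (d = 0.38): n per group = 2(z_{α/2} + z_β)²/d² = 2(1.96 + 0.583)²/0.38² = 89.6 → 90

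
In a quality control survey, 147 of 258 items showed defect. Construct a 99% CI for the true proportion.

p̂ = 0.57. CI = p̂ ± z*√(p̂(1-p̂)/n) = (0.49, 0.649)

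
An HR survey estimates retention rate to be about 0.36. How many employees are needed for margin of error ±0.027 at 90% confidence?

n = z²p(1-p)/E² = 1.645²×0.36×0.64/0.027² = 855.2 → n = 856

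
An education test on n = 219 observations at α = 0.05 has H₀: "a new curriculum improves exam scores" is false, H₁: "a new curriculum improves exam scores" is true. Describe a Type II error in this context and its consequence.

Type II error: failing to reject H₀ when it is false — concluding that a new curriculum improves exam scores is not supported when in fact it is. Consequence: keeping the old curriculum when the new one would have helped students.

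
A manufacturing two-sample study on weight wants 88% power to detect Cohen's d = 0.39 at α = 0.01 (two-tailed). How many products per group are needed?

z_{α/2} = 2.576, z_β = Φ⁻¹(0.88) = 1.175. For small effect (d = 0.39): n per group = 2(z_{α/2} + z_β)²/d² = 2(2.576 + 1.175)²/0.39² = 185.01 → 186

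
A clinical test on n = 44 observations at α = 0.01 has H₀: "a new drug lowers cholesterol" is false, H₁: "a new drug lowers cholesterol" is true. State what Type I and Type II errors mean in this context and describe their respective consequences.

Type I (false positive): concluding that a new drug lowers cholesterol when it is not — approving an ineffective drug — patients take a useless medication and may skip effective alternatives. Type II (false negative): failing to conclude that a new drug lowers cholesterol when it is — shelving an effective drug — patients miss out on a treatment that would have helped. Which is costlier depends on domain priorities and is a judgement call rather than a statistical fact.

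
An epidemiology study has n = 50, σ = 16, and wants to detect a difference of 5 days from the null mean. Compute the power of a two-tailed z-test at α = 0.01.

SE = σ/√n = 16/√50 = 2.263. Non-centrality λ = d/SE = 5/2.263 = 2.21. Power ≈ Φ(λ - z_{α/2}) = Φ(2.21 - 2.576) = Φ(-0.366) = 0.357.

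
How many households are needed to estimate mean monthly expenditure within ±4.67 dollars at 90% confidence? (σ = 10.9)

n = (z*σ/E)² = (1.645×10.9/4.67)² = 14.7 → n = 15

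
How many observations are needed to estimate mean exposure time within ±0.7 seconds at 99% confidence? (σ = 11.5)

n = (z*σ/E)² = (2.576×11.5/0.7)² = 1791.0 → n = 1791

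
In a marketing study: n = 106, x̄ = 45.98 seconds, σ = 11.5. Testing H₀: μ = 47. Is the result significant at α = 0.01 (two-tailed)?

z = (45.98 - 47)/(11.5/√106) = -0.913. Since |z| ≤ 2.576, not significant at α = 0.01.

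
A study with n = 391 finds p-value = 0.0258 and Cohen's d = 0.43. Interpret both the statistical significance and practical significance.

Statistically significant (p = 0.0258 < 0.05). Cohen's d = 0.43 indicates a small effect size. Both statistical and practical significance should be considered.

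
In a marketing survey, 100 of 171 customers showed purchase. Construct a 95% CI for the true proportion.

p̂ = 0.585. CI = p̂ ± z*√(p̂(1-p̂)/n) = (0.511, 0.659)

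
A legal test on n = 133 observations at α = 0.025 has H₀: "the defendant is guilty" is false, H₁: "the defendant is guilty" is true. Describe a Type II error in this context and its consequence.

Type II error: failing to reject H₀ when it is false — concluding that the defendant is guilty is not supported when in fact it is. Consequence: acquitting a guilty person.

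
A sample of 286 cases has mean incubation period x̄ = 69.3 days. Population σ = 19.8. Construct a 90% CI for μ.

CI = x̄ ± z*(σ/√n) = 69.3 ± 1.645(19.8/√286) = 69.3 ± 1.93 = (67.37, 71.23)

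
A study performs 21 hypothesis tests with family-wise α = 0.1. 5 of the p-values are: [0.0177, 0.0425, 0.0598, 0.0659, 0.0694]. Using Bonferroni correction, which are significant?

Bonferroni α = 0.1/21 = 0.00476. None of the given p-values are significant.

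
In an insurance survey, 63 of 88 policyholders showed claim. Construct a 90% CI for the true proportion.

p̂ = 0.716. CI = p̂ ± z*√(p̂(1-p̂)/n) = (0.637, 0.795)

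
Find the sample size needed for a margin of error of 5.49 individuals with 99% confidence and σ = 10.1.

n = (z*σ/E)² = (2.576×10.1/5.49)² = 22.5 → n = 23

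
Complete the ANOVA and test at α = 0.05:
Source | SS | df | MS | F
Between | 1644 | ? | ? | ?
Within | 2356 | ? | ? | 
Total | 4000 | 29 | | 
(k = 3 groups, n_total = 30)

df_between = 2, df_within = 27. MS_between = 822.0, MS_within = 87.26. F = 9.42, F_crit ≈ 3.354. Reject H₀.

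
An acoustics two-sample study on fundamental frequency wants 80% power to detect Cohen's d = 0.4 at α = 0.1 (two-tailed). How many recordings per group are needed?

z_{α/2} = 1.645, z_β = Φ⁻¹(0.8) = 0.842. For small effect (d = 0.4): n per group = 2(z_{α/2} + z_β)²/d² = 2(1.645 + 0.842)²/0.4² = 77.3 → 78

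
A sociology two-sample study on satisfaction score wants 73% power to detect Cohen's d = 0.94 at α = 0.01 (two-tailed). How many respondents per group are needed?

z_{α/2} = 2.576, z_β = Φ⁻¹(0.73) = 0.613. For large effect (d = 0.94): n per group = 2(z_{α/2} + z_β)²/d² = 2(2.576 + 0.613)²/0.94² = 23.02 → 24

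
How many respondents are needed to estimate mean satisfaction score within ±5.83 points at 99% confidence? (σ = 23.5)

n = (z*σ/E)² = (2.576×23.5/5.83)² = 107.8 → n = 108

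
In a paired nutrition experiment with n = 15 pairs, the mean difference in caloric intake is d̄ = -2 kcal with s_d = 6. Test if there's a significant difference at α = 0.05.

t = d̄/(s_d/√n) = -2/(6/√15) = -1.291. df = 14, critical t = ±2.145. Fail to reject H₀.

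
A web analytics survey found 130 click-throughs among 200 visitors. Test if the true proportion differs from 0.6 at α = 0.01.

p̂ = 0.65, p₀ = 0.6. z = (p̂ - p₀)/√(p₀(1-p₀)/n) = 1.443. Critical: ±2.576. Fail to reject H₀.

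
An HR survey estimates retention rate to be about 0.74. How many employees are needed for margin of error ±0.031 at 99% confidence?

n = z²p(1-p)/E² = 2.576²×0.74×0.26/0.031² = 1328.5 → n = 1329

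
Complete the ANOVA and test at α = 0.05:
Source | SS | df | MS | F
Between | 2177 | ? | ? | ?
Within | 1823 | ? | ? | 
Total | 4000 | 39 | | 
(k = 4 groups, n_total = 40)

df_between = 3, df_within = 36. MS_between = 725.67, MS_within = 50.64. F = 14.33, F_crit ≈ 2.866. Reject H₀.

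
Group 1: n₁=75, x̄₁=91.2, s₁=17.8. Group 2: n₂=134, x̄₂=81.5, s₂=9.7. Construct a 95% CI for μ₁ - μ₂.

Difference = 9.7. SE = √(17.8²/75 + 9.7²/134) = 2.22. CI = (5.35, 14.05)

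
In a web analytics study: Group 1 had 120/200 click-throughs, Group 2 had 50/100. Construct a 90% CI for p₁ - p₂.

p̂₁ = 0.6, p̂₂ = 0.5. Difference = 0.1. CI = (-0.0, 0.2)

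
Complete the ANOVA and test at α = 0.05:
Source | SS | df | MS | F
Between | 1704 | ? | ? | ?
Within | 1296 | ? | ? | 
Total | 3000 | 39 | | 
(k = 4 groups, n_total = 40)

df_between = 3, df_within = 36. MS_between = 568.0, MS_within = 36.0. F = 15.778, F_crit ≈ 2.866. Reject H₀.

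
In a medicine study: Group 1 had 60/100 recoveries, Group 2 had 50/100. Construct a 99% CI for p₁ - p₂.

p̂₁ = 0.6, p̂₂ = 0.5. Difference = 0.1. CI = (-0.08, 0.28)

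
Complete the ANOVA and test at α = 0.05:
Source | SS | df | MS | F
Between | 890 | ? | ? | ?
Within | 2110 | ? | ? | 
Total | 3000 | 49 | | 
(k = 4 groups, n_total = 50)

df_between = 3, df_within = 46. MS_between = 296.67, MS_within = 45.87. F = 6.468, F_crit ≈ 2.807. Reject H₀.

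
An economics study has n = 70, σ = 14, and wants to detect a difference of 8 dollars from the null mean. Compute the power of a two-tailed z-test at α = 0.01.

SE = σ/√n = 14/√70 = 1.673. Non-centrality λ = d/SE = 8/1.673 = 4.781. Power ≈ Φ(λ - z_{α/2}) = Φ(4.781 - 2.576) = Φ(2.205) = 0.986.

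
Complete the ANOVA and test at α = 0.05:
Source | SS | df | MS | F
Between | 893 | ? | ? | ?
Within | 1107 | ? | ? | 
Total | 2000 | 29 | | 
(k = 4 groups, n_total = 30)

df_between = 3, df_within = 26. MS_between = 297.67, MS_within = 42.58. F = 6.991, F_crit ≈ 2.975. Reject H₀.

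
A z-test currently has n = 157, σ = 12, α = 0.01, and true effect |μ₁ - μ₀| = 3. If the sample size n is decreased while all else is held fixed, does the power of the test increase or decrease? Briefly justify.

Power decreases: a smaller n inflates the standard error σ/√n, pulling the sampling distribution under H₁ back toward the critical value.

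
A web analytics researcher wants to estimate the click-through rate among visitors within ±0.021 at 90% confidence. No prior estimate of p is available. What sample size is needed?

Conservative approach: use p = 0.5 (maximizes p(1-p) = 0.25). n = z²(0.25)/E² = 1.645²×0.25/0.021² = 1534.03 → n = 1535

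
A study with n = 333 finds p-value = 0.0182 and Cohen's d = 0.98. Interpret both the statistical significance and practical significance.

Statistically significant (p = 0.0182 < 0.05). Cohen's d = 0.98 indicates a large effect size. Both statistical and practical significance should be considered.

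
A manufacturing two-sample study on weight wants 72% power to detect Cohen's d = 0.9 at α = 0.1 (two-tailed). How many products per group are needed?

z_{α/2} = 1.645, z_β = Φ⁻¹(0.72) = 0.583. For large effect (d = 0.9): n per group = 2(z_{α/2} + z_β)²/d² = 2(1.645 + 0.583)²/0.9² = 12.3 → 13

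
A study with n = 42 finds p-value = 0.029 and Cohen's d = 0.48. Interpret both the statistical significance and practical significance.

Statistically significant (p = 0.029 < 0.05). Cohen's d = 0.48 indicates a small effect size. Both statistical and practical significance should be considered.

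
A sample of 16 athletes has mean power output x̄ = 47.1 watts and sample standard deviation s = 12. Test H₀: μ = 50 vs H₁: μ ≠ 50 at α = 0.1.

t = (x̄ - μ₀)/(s/√n) = (47.1 - 50)/(12/√16) = -0.967. df = 15, critical t = ±1.753. Fail to reject H₀.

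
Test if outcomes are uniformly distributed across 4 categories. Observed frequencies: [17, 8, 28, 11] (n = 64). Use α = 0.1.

Expected = 16 each. χ² = Σ(O-E)²/E = 14.625. df = 3, critical value = 6.251. Reject H₀.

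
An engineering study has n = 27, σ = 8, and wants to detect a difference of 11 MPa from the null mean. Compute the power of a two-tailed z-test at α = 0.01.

SE = σ/√n = 8/√27 = 1.54. Non-centrality λ = d/SE = 11/1.54 = 7.145. Power ≈ Φ(λ - z_{α/2}) = Φ(7.145 - 2.576) = Φ(4.569) = 1.0.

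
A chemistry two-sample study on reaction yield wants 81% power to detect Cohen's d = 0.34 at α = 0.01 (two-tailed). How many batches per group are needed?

z_{α/2} = 2.576, z_β = Φ⁻¹(0.81) = 0.878. For small effect (d = 0.34): n per group = 2(z_{α/2} + z_β)²/d² = 2(2.576 + 0.878)²/0.34² = 206.4 → 207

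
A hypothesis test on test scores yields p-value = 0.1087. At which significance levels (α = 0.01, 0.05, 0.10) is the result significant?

p = 0.1087. Not significant at any of the given levels.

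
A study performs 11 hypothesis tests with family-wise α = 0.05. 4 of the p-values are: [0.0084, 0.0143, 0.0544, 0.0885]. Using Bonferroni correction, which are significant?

Bonferroni α = 0.05/11 = 0.00455. None of the given p-values are significant.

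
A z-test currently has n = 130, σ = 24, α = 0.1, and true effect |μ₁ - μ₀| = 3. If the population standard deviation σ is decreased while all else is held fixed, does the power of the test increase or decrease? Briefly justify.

Power increases: a smaller σ shrinks the standard error σ/√n, moving the sampling distribution under H₁ further from the critical value.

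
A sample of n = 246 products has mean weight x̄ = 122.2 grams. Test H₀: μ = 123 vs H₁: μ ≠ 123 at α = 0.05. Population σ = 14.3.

z = (x̄ - μ₀)/(σ/√n) = (122.2 - 123)/(14.3/√246) = -0.877. Critical value: ±1.96. Since |-0.877| ≤ 1.96, Fail to reject H₀.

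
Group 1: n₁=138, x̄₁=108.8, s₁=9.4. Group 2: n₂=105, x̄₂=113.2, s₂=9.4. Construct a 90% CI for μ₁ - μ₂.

Difference = -4.4. SE = √(9.4²/138 + 9.4²/105) = 1.217. CI = (-6.4, -2.4)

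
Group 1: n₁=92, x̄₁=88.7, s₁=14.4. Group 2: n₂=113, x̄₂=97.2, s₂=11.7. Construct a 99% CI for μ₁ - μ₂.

Difference = -8.5. SE = √(14.4²/92 + 11.7²/113) = 1.862. CI = (-13.3, -3.7)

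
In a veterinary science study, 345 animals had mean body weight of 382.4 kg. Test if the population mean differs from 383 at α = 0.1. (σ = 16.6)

z = (x̄ - μ₀)/(σ/√n) = (382.4 - 383)/(16.6/√345) = -0.671. Critical value: ±1.645. Since |-0.671| ≤ 1.645, Fail to reject H₀.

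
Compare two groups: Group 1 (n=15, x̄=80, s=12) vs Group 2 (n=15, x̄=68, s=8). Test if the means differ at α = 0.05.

Pooled sp = 10.2. t = 3.223, df = 28. Critical t = ±2.048. Reject H₀.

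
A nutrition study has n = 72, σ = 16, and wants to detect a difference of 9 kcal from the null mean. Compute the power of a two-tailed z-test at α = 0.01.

SE = σ/√n = 16/√72 = 1.886. Non-centrality λ = d/SE = 9/1.886 = 4.773. Power ≈ Φ(λ - z_{α/2}) = Φ(4.773 - 2.576) = Φ(2.197) = 0.986.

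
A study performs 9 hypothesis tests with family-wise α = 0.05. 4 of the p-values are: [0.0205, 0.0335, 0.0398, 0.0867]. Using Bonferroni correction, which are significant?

Bonferroni α = 0.05/9 = 0.00556. None of the given p-values are significant.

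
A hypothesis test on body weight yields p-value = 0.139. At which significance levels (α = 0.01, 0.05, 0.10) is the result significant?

p = 0.139. Not significant at any of the given levels.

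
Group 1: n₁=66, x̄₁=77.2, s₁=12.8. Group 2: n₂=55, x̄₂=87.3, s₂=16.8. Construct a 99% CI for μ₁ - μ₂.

Difference = -10.1. SE = √(12.8²/66 + 16.8²/55) = 2.759. CI = (-17.21, -2.99)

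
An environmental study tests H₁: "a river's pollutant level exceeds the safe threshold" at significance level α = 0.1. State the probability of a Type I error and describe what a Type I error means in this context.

P(Type I error) = α = 0.1. A Type I error is rejecting H₀ when H₀ is actually true (false positive) — here, concluding that a river's pollutant level exceeds the safe threshold when in fact this is not the case. Consequence: shutting down a compliant factory unnecessarily.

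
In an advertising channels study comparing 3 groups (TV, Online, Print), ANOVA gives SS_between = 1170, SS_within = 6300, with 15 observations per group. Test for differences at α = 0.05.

df_between = 2, df_within = 42. F = MS_between/MS_within = 585.0/150.0 = 3.9. F_crit ≈ 3.22. Reject H₀. At least one mean differs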